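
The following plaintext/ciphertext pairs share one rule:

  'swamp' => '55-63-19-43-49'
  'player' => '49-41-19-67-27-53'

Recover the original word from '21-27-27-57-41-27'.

s(#19)→55 and w(#23)→63: differences scale by 2, so n = 2·pos + 17. The formula is n = 2×(alphabet index, a=1) + 17.
Decoding 21-27-27-57-41-27: 21→(21−17)÷2=2=b, 27→(27−17)÷2=5=e, 27→(27−17)÷2=5=e, 57→(57−17)÷2=20=t, 41→(41−17)÷2=12=l, 27→(27−17)÷2=5=e.

beetle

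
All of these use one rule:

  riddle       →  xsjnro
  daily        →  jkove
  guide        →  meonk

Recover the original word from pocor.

jewel

Shifts by position in riddle: pos 0: r→x (+6), pos 1: i→s (+10), pos 2: d→j (+6), pos 3: d→n (+10) — repeating every 2. It's a Vigenère-style cipher with numeric key [6,10]: position i shifts by key[i mod 2].
Decoding pocor: p−6=j, o−10=e, c−6=w, o−10=e, r−6=l.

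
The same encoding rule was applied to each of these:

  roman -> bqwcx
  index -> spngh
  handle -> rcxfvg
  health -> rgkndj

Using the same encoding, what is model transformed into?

Shifts by position in roman: pos 0: r→b (+10), pos 1: o→q (+2), pos 2: m→w (+10), pos 3: a→c (+2) — repeating every 2. It's a Vigenère-style cipher with numeric key [10,2]: position i shifts by key[i mod 2].
For model: m+10=w, o+2=q, d+10=n, e+2=g, l+10=v.

wqngv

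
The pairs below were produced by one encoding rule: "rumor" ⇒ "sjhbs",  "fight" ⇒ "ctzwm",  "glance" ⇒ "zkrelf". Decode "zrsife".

Each letter's alphabet position (a=0..z=25) is mapped through 23·x+17 mod 26 — an affine cipher.
Decoding zrsife: z(25)→17·(25−17)≡6=g; r(17)→17·(17−17)≡0=a; s(18)→17·(18−17)≡17=r; i(8)→17·(8−17)≡3=d; f(5)→17·(5−17)≡4=e; e(4)→17·(4−17)≡13=n (all mod 26).

garden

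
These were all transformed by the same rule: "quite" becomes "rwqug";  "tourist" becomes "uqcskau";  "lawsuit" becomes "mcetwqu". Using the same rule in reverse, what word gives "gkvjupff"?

A repeating key of period 3 is used — shifts +1, +2, +8 over and over.
Reversing it on gkvjupff: g−1=f, k−2=i, v−8=n, j−1=i, u−2=s, p−8=h, f−1=e, f−2=d.

finished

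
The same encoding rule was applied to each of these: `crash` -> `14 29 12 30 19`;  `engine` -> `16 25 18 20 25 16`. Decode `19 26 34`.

how

Each letter is replaced by its alphabet position (a=1..z=26) + 11.
Reversing it on 19 26 34: 19→(19−11)÷1=8=h, 26→(26−11)÷1=15=o, 34→(34−11)÷1=23=w.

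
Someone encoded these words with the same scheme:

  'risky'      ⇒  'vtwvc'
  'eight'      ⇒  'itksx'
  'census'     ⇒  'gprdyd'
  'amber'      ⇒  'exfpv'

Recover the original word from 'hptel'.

The shifts repeat in a cycle of length 2: positions 0,1,… shift by +4, +11, then the pattern repeats.
Undoing it on hptel: h−4=d, p−11=e, t−4=p, e−11=t, l−4=h.

depth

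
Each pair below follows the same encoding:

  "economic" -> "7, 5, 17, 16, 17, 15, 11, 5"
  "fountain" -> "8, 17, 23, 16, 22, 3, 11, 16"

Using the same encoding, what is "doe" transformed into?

6, 17, 7

The number is (letter's place in the alphabet, a=1) + 2.
Applying it to doe: d=4→6, o=15→17, e=5→7.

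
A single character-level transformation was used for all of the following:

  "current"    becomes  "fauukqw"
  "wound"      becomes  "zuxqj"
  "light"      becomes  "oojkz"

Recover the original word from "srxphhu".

plumber

Shifts by position in current: pos 0: c→f (+3), pos 1: u→a (+6), pos 2: r→u (+3), pos 3: r→u (+3), pos 4: e→k (+6), pos 5: n→q (+3) — repeating every 3. It's a Vigenère-style cipher with numeric key [3,6,3]: position i shifts by key[i mod 3].
Reversing it on srxphhu: s−3=p, r−6=l, x−3=u, p−3=m, h−6=b, h−3=e, u−3=r.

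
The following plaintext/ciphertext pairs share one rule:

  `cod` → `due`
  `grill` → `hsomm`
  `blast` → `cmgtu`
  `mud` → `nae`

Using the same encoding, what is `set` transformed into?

The rule splits by letter class: vowels +6, consonants +1.
Applying it to set: s(cons)+1=t, e(vowel)+6=k, t(cons)+1=u.

tku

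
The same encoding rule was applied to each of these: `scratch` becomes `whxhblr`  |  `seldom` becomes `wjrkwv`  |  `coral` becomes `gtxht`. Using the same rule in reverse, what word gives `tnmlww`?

In scratch: s→w is +4, c→h is +5, r→x is +6, a→h is +7 — the shift increases by 1 each position. Each letter shifts forward by (position + 4), i.e. 4, 5, 6, … — the shift grows by one for each successive letter.
Reversing it on tnmlww: t−4=p, n−5=i, m−6=g, l−7=e, w−8=o, w−9=n.

pigeon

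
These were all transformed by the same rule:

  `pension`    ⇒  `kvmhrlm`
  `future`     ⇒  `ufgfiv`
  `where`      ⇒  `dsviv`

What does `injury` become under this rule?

rmqfib

This is the alphabet-reversal cipher (Atbash): a becomes z, b becomes y, etc.
Applying it to injury: i↔r, n↔m, j↔q, u↔f, r↔i, y↔b.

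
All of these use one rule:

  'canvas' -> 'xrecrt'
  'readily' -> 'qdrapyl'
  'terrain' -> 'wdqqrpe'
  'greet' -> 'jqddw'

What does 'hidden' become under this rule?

mpaade

c(2)→x(23) and a(0)→r(17) fit y≡3x+17 (mod 26); the inverse of 3 mod 26 is 9. Treating letters as 0–25, the rule is x ↦ 3x + 17 (mod 26).
For hidden: h(7)→3·7+17≡12=m; i(8)→3·8+17≡15=p; d(3)→3·3+17≡0=a; d(3)→3·3+17≡0=a; e(4)→3·4+17≡3=d; n(13)→3·13+17≡4=e (all mod 26).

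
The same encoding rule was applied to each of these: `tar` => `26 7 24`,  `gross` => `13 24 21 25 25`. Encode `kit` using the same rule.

t is letter #20 and maps to 26: an offset of 6. The number is (letter's place in the alphabet, a=1) + 6.
For kit: k=11→17, i=9→15, t=20→26.

17 15 26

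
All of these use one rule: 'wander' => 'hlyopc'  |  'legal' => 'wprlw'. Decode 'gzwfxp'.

volume

Every letter moves 11 places later in the alphabet, wrapping around z→a.
Reversing it on gzwfxp: g−11=v, z−11=o, w−11=l, f−11=u, x−11=m, p−11=e.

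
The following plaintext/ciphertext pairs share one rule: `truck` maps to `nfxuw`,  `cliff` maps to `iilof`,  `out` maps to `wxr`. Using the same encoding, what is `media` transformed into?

The output letters match the input read backwards, each shifted +3: truck reversed is kcurt. The word is reversed, then every letter is shifted forward by 3.
For media: reverse → aidem; then shift: a+3=d, i+3=l, d+3=g, e+3=h, m+3=p.

dlghp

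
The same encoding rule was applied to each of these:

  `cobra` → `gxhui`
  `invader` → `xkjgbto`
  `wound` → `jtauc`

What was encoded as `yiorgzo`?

The word is reversed, then every letter is shifted forward by 6.
Undoing it on yiorgzo: shift back: y−6=s, i−6=c, o−6=i, r−6=l, g−6=a, z−6=t, o−6=i → scilati; then reverse → italics.

italics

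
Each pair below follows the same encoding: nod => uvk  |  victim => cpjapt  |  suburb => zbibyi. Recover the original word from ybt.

rum

It's a constant shift of +7 (ROT7).
Undoing it on ybt: y−7=r, b−7=u, t−7=m.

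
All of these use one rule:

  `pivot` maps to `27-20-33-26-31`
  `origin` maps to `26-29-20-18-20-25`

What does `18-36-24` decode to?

gym

Letters become their 1-based position plus 11 (so a→12, b→13, …).
Decoding 18-36-24: 18→(18−11)÷1=7=g, 36→(36−11)÷1=25=y, 24→(24−11)÷1=13=m.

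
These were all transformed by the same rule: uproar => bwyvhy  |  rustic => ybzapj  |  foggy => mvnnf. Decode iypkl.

Compare letters: u→b is +7, p→w is +7, r→y is +7 — a constant shift. Every letter moves 7 places later in the alphabet, wrapping around z→a.
Reversing it on iypkl: i−7=b, y−7=r, p−7=i, k−7=d, l−7=e.

bride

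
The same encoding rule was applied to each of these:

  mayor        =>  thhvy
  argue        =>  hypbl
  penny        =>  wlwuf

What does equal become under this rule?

lxdhs

Shifts by position in mayor: pos 0: m→t (+7), pos 1: a→h (+7), pos 2: y→h (+9), pos 3: o→v (+7), pos 4: r→y (+7) — repeating every 3. The shifts repeat in a cycle of length 3: positions 0,1,… shift by +7, +7, +9, then the pattern repeats.
On equal: e+7=l, q+7=x, u+9=d, a+7=h, l+7=s.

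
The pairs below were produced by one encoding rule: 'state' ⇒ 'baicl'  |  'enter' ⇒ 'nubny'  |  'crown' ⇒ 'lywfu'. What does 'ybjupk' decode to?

public

Shifts by position in state: pos 0: s→b (+9), pos 1: t→a (+7), pos 2: a→i (+8), pos 3: t→c (+9), pos 4: e→l (+7) — repeating every 3. It's a Vigenère-style cipher with numeric key [9,7,8]: position i shifts by key[i mod 3].
Reversing it on ybjupk: y−9=p, b−7=u, j−8=b, u−9=l, p−7=i, k−8=c.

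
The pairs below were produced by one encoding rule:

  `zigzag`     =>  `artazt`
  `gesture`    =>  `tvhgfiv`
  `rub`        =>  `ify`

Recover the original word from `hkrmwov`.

Letters are reflected about the middle of the alphabet (position → 25−position): Atbash.
Decoding hkrmwov: h↔s, k↔p, r↔i, m↔n, w↔d, o↔l, v↔e.

spindle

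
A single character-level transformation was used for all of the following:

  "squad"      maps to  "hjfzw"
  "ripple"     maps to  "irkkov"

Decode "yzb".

bay

Each pair mirrors across the alphabet (s↔h, q↔j, u↔f): positions sum to 25. This is the alphabet-reversal cipher (Atbash): a becomes z, b becomes y, etc.
Decoding yzb: y↔b, z↔a, b↔y.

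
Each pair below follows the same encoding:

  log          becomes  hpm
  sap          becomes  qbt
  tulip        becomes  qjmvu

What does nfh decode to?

The output letters match the input read backwards, each shifted +1: log reversed is gol. Two steps: reverse the string, then apply a Caesar shift of +1.
Reversing it on nfh: shift back: n−1=m, f−1=e, h−1=g → meg; then reverse → gem.

gem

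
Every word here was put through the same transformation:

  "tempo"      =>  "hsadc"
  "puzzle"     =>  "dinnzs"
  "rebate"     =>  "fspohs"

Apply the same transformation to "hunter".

This is a Caesar cipher with shift 14.
On hunter: h+14=v, u+14=i, n+14=b, t+14=h, e+14=s, r+14=f.

vibhsf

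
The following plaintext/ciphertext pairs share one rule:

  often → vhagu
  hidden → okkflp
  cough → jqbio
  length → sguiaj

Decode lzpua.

Shifts by position in often: pos 0: o→v (+7), pos 1: f→h (+2), pos 2: t→a (+7), pos 3: e→g (+2) — repeating every 2. A repeating key of period 2 is used — shifts +7, +2 over and over.
Reversing it on lzpua: l−7=e, z−2=x, p−7=i, u−2=s, a−7=t.

exist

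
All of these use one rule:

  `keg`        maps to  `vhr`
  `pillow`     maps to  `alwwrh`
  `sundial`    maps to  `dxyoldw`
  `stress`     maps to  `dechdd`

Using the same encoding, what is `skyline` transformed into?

The shift depends on letter class: consonant k→v is +11, but vowel e→h is +3. The rule splits by letter class: vowels +3, consonants +11.
For skyline: s(cons)+11=d, k(cons)+11=v, y(cons)+11=j, l(cons)+11=w, i(vowel)+3=l, n(cons)+11=y, e(vowel)+3=h.

dvjwlyh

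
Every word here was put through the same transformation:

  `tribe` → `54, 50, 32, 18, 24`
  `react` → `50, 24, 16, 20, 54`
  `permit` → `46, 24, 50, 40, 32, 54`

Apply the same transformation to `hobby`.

30, 44, 18, 18, 64

The formula is n = 2×(alphabet index, a=1) + 14.
Applying it to hobby: h=8→30, o=15→44, b=2→18, b=2→18, y=25→64.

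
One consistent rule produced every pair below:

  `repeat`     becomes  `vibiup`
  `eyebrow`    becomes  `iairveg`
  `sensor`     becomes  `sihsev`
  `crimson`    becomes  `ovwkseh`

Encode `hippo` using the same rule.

zwbbe

r(17)→v(21) and e(4)→i(8) fit y≡23x+20 (mod 26); the inverse of 23 mod 26 is 17. Treating letters as 0–25, the rule is x ↦ 23x + 20 (mod 26).
Applying it to hippo: h(7)→23·7+20≡25=z; i(8)→23·8+20≡22=w; p(15)→23·15+20≡1=b; p(15)→23·15+20≡1=b; o(14)→23·14+20≡4=e (all mod 26).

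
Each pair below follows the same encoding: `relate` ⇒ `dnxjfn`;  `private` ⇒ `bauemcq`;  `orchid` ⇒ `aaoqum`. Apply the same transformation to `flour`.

Shifts by position in relate: pos 0: r→d (+12), pos 1: e→n (+9), pos 2: l→x (+12), pos 3: a→j (+9) — repeating every 2. The shifts repeat in a cycle of length 2: positions 0,1,… shift by +12, +9, then the pattern repeats.
For flour: f+12=r, l+9=u, o+12=a, u+9=d, r+12=d.

ruadd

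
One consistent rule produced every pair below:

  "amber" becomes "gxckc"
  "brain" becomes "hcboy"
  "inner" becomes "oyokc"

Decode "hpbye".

beast

Shifts by position in amber: pos 0: a→g (+6), pos 1: m→x (+11), pos 2: b→c (+1), pos 3: e→k (+6), pos 4: r→c (+11) — repeating every 3. The shifts repeat in a cycle of length 3: positions 0,1,… shift by +6, +11, +1, then the pattern repeats.
Reversing it on hpbye: h−6=b, p−11=e, b−1=a, y−6=s, e−11=t.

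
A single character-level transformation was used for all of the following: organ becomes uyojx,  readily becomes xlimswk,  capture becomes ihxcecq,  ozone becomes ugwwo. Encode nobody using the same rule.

tvjxnj

In organ: o→u is +6, r→y is +7, g→o is +8, a→j is +9 — the shift increases by 1 each position. Letter i (0-indexed) is shifted by i+6, so successive shifts are 6, 7, 8, ….
On nobody: n+6=t, o+7=v, b+8=j, o+9=x, d+10=n, y+11=j.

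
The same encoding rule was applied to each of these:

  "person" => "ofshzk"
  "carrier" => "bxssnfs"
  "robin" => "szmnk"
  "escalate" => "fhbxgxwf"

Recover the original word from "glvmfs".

p(15)→o(14) and e(4)→f(5) fit y≡15x+23 (mod 26); the inverse of 15 mod 26 is 7. This is an affine cipher: with a=0,…,z=25, each position x becomes (15x+23) mod 26.
Undoing it on glvmfs: g(6)→7·(6−23)≡11=l; l(11)→7·(11−23)≡20=u; v(21)→7·(21−23)≡12=m; m(12)→7·(12−23)≡1=b; f(5)→7·(5−23)≡4=e; s(18)→7·(18−23)≡17=r (all mod 26).

lumber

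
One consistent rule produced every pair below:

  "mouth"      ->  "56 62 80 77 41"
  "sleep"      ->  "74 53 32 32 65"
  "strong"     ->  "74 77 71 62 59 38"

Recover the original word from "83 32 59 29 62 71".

vendor

m(#13)→56 and o(#15)→62: differences scale by 3, so n = 3·pos + 17. With a=1..z=26, the number is 3·pos + 17.
Decoding 83 32 59 29 62 71: 83→(83−17)÷3=22=v, 32→(32−17)÷3=5=e, 59→(59−17)÷3=14=n, 29→(29−17)÷3=4=d, 62→(62−17)÷3=15=o, 71→(71−17)÷3=18=r.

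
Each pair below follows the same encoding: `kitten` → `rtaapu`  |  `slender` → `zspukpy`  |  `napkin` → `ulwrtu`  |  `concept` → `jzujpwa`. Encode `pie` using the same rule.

wtp

The shift depends on letter class: consonant k→r is +7, but vowel i→t is +11. Vowels shift forward by 11 and consonants shift forward by 7.
For pie: p(cons)+7=w, i(vowel)+11=t, e(vowel)+11=p.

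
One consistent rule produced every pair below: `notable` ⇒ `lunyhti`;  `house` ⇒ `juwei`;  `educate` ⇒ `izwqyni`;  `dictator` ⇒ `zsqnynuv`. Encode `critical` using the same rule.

Treating letters as 0–25, the rule is x ↦ 9x + 24 (mod 26).
For critical: c(2)→9·2+24≡16=q; r(17)→9·17+24≡21=v; i(8)→9·8+24≡18=s; t(19)→9·19+24≡13=n; i(8)→9·8+24≡18=s; c(2)→9·2+24≡16=q; a(0)→9·0+24≡24=y; l(11)→9·11+24≡19=t (all mod 26).

qvsnsqyt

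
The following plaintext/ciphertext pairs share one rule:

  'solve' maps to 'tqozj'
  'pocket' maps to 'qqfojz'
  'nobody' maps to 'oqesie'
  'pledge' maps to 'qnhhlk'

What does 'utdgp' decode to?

The shift increases by 1 at each position, starting from +1: 1, 2, 3, ….
Undoing it on utdgp: u−1=t, t−2=r, d−3=a, g−4=c, p−5=k.

track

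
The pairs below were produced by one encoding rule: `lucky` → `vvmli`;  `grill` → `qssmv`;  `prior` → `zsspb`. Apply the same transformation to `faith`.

pbsur

Shifts by position in lucky: pos 0: l→v (+10), pos 1: u→v (+1), pos 2: c→m (+10), pos 3: k→l (+1) — repeating every 2. The shifts repeat in a cycle of length 2: positions 0,1,… shift by +10, +1, then the pattern repeats.
Applying it to faith: f+10=p, a+1=b, i+10=s, t+1=u, h+10=r.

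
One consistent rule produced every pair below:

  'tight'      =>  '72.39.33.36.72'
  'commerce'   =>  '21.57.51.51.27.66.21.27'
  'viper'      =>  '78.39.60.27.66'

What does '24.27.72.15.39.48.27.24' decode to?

Each letter becomes 3×(its alphabet position, a=1..z=26) + 12.
Decoding 24.27.72.15.39.48.27.24: 24→(24−12)÷3=4=d, 27→(27−12)÷3=5=e, 72→(72−12)÷3=20=t, 15→(15−12)÷3=1=a, 39→(39−12)÷3=9=i, 48→(48−12)÷3=12=l, 27→(27−12)÷3=5=e, 24→(24−12)÷3=4=d.

detailed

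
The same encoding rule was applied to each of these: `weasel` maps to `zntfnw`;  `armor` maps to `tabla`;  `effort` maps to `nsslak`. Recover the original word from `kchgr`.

Each letter's alphabet position (a=0..z=25) is mapped through 5·x+19 mod 26 — an affine cipher.
Undoing it on kchgr: k(10)→21·(10−19)≡19=t; c(2)→21·(2−19)≡7=h; h(7)→21·(7−19)≡8=i; g(6)→21·(6−19)≡13=n; r(17)→21·(17−19)≡10=k (all mod 26).

think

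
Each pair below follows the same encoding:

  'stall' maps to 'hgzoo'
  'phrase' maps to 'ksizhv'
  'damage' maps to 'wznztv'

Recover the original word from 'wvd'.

Each pair mirrors across the alphabet (s↔h, t↔g, a↔z): positions sum to 25. Each letter is replaced by its mirror in the alphabet: a↔z, b↔y, c↔x, and so on (the Atbash cipher).
Reversing it on wvd: w↔d, v↔e, d↔w.

dew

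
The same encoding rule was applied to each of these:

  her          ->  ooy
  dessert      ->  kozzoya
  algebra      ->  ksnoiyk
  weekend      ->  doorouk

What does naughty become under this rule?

The shift depends on letter class: consonant h→o is +7, but vowel e→o is +10. Two shifts are in play — +10 for a/e/i/o/u, +7 for every other letter.
On naughty: n(cons)+7=u, a(vowel)+10=k, u(vowel)+10=e, g(cons)+7=n, h(cons)+7=o, t(cons)+7=a, y(cons)+7=f.

ukenoaf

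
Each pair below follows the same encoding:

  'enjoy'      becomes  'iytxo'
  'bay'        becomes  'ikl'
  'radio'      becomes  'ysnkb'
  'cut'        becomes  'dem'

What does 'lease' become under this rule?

Read the word backwards and shift each letter +10.
For lease: reverse → esael; then shift: e+10=o, s+10=c, a+10=k, e+10=o, l+10=v.

ockov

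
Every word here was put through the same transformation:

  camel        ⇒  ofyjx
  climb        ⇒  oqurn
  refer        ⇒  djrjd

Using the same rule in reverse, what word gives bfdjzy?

It's a Vigenère-style cipher with numeric key [12,5]: position i shifts by key[i mod 2].
Reversing it on bfdjzy: b−12=p, f−5=a, d−12=r, j−5=e, z−12=n, y−5=t.

parent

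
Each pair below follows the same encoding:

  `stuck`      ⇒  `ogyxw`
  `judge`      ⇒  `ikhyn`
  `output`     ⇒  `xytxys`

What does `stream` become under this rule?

qeivxw

The output letters match the input read backwards, each shifted +4: stuck reversed is kcuts. The word is reversed, then every letter is shifted forward by 4.
On stream: reverse → maerts; then shift: m+4=q, a+4=e, e+4=i, r+4=v, t+4=x, s+4=w.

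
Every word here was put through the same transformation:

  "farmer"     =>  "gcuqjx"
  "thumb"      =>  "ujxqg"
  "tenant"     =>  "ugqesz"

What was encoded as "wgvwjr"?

The shift increases by 1 at each position, starting from +1: 1, 2, 3, ….
Decoding wgvwjr: w−1=v, g−2=e, v−3=s, w−4=s, j−5=e, r−6=l.

vessel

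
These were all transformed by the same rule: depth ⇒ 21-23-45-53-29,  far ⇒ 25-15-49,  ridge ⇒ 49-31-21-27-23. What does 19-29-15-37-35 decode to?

chalk

d(#4)→21 and e(#5)→23: differences scale by 2, so n = 2·pos + 13. Each letter becomes 2×(its alphabet position, a=1..z=26) + 13.
Undoing it on 19-29-15-37-35: 19→(19−13)÷2=3=c, 29→(29−13)÷2=8=h, 15→(15−13)÷2=1=a, 37→(37−13)÷2=12=l, 35→(35−13)÷2=11=k.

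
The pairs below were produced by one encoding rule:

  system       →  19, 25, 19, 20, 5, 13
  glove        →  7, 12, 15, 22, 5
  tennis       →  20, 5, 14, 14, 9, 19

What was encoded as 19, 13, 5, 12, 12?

s is letter #19 and maps to 19: an offset of 0. Letters become their 1-indexed alphabet positions: a=1 … z=26.
Undoing it on 19, 13, 5, 12, 12: 19=s, 13=m, 5=e, 12=l, 12=l.

smell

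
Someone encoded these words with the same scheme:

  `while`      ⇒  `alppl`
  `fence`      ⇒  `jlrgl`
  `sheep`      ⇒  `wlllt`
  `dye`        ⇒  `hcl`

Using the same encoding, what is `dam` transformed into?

Two shifts are in play — +7 for a/e/i/o/u, +4 for every other letter.
Applying it to dam: d(cons)+4=h, a(vowel)+7=h, m(cons)+4=q.

hhq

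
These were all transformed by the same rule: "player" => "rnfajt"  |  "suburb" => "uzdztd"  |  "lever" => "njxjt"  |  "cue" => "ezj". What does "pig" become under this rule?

rni

Vowels shift forward by 5 and consonants shift forward by 2.
On pig: p(cons)+2=r, i(vowel)+5=n, g(cons)+2=i.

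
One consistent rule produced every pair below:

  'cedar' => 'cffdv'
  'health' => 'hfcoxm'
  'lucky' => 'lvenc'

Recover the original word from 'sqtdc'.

Each letter shifts forward by its position index (0, 1, 2, …) — the shift grows by one for each successive letter.
Undoing it on sqtdc: s−0=s, q−1=p, t−2=r, d−3=a, c−4=y.

spray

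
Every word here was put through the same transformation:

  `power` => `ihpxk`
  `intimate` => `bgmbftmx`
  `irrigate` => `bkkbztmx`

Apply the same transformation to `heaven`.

Compare letters: p→i is +19, o→h is +19, w→p is +19 — a constant shift. Every letter moves 19 places later in the alphabet, wrapping around z→a.
For heaven: h+19=a, e+19=x, a+19=t, v+19=o, e+19=x, n+19=g.

axtoxg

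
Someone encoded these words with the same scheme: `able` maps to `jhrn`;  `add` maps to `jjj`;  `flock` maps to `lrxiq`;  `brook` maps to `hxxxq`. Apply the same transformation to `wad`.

Two shifts are in play — +9 for a/e/i/o/u, +6 for every other letter.
On wad: w(cons)+6=c, a(vowel)+9=j, d(cons)+6=j.

cjj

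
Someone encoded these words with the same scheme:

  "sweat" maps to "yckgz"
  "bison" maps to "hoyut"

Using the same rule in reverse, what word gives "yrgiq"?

slack

Compare letters: s→y is +6, w→c is +6, e→k is +6 — a constant shift. Every letter moves 6 places later in the alphabet, wrapping around z→a.
Reversing it on yrgiq: y−6=s, r−6=l, g−6=a, i−6=c, q−6=k.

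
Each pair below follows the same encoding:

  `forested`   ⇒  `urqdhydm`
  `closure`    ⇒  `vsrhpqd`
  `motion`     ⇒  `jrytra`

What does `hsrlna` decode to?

f(5)→u(20) and o(14)→r(17) fit y≡17x+13 (mod 26); the inverse of 17 mod 26 is 23. This is an affine cipher: with a=0,…,z=25, each position x becomes (17x+13) mod 26.
Undoing it on hsrlna: h(7)→23·(7−13)≡18=s; s(18)→23·(18−13)≡11=l; r(17)→23·(17−13)≡14=o; l(11)→23·(11−13)≡6=g; n(13)→23·(13−13)≡0=a; a(0)→23·(0−13)≡13=n (all mod 26).

slogan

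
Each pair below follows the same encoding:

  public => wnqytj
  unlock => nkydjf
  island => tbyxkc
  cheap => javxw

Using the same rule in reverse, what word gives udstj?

p(15)→w(22) and u(20)→n(13) fit y≡19x+23 (mod 26); the inverse of 19 mod 26 is 11. Treating letters as 0–25, the rule is x ↦ 19x + 23 (mod 26).
Reversing it on udstj: u(20)→11·(20−23)≡19=t; d(3)→11·(3−23)≡14=o; s(18)→11·(18−23)≡23=x; t(19)→11·(19−23)≡8=i; j(9)→11·(9−23)≡2=c (all mod 26).

toxic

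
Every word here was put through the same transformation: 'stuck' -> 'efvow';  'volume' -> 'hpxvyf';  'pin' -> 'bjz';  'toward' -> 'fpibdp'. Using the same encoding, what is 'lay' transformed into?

The shift depends on letter class: consonant s→e is +12, but vowel u→v is +1. Two shifts are in play — +1 for a/e/i/o/u, +12 for every other letter.
For lay: l(cons)+12=x, a(vowel)+1=b, y(cons)+12=k.

xbk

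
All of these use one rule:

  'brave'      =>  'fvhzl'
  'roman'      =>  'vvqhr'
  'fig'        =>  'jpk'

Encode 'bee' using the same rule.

The shift depends on letter class: consonant b→f is +4, but vowel a→h is +7. Two shifts are in play — +7 for a/e/i/o/u, +4 for every other letter.
For bee: b(cons)+4=f, e(vowel)+7=l, e(vowel)+7=l.

fll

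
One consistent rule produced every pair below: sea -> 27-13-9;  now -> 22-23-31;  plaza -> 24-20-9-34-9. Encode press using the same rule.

24-26-13-27-27

s is letter #19 and maps to 27: an offset of 8. Each letter is replaced by its alphabet position (a=1..z=26) + 8.
For press: p=16→24, r=18→26, e=5→13, s=19→27, s=19→27.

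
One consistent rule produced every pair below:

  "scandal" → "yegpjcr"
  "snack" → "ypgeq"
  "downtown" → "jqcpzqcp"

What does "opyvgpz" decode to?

Shifts by position in scandal: pos 0: s→y (+6), pos 1: c→e (+2), pos 2: a→g (+6), pos 3: n→p (+2) — repeating every 2. The shifts repeat in a cycle of length 2: positions 0,1,… shift by +6, +2, then the pattern repeats.
Undoing it on opyvgpz: o−6=i, p−2=n, y−6=s, v−2=t, g−6=a, p−2=n, z−6=t.

instant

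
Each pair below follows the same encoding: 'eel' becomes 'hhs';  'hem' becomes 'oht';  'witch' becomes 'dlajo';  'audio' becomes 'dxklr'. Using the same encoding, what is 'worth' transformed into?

dryao

The shift depends on letter class: consonant l→s is +7, but vowel e→h is +3. Vowels shift forward by 3 and consonants shift forward by 7.
For worth: w(cons)+7=d, o(vowel)+3=r, r(cons)+7=y, t(cons)+7=a, h(cons)+7=o.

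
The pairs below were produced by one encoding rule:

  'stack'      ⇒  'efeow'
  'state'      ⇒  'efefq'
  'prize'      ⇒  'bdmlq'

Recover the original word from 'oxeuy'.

claim

Shifts by position in stack: pos 0: s→e (+12), pos 1: t→f (+12), pos 2: a→e (+4), pos 3: c→o (+12), pos 4: k→w (+12) — repeating every 3. The shifts repeat in a cycle of length 3: positions 0,1,… shift by +12, +12, +4, then the pattern repeats.
Reversing it on oxeuy: o−12=c, x−12=l, e−4=a, u−12=i, y−12=m.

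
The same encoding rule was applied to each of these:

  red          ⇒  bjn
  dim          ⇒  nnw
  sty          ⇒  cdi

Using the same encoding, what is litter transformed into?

Vowels shift forward by 5 and consonants shift forward by 10.
For litter: l(cons)+10=v, i(vowel)+5=n, t(cons)+10=d, t(cons)+10=d, e(vowel)+5=j, r(cons)+10=b.

vnddjb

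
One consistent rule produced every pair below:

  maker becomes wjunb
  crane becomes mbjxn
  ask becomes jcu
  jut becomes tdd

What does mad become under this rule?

The shift depends on letter class: consonant m→w is +10, but vowel a→j is +9. Vowels shift forward by 9 and consonants shift forward by 10.
On mad: m(cons)+10=w, a(vowel)+9=j, d(cons)+10=n.

wjn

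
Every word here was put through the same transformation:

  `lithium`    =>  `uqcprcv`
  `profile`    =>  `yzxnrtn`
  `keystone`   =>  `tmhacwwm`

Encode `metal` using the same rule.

Shifts by position in lithium: pos 0: l→u (+9), pos 1: i→q (+8), pos 2: t→c (+9), pos 3: h→p (+8) — repeating every 2. It's a Vigenère-style cipher with numeric key [9,8]: position i shifts by key[i mod 2].
On metal: m+9=v, e+8=m, t+9=c, a+8=i, l+9=u.

vmciu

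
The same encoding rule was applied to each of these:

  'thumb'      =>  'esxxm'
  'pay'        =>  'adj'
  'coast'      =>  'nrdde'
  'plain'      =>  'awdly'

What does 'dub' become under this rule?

oxm

The shift depends on letter class: consonant t→e is +11, but vowel u→x is +3. Two shifts are in play — +3 for a/e/i/o/u, +11 for every other letter.
On dub: d(cons)+11=o, u(vowel)+3=x, b(cons)+11=m.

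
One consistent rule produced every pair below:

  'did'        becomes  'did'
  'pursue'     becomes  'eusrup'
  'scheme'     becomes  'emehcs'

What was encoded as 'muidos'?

The output letters match the input read backwards: did reversed is did. The word is simply reversed.
Decoding muidos: then reverse → sodium.

sodium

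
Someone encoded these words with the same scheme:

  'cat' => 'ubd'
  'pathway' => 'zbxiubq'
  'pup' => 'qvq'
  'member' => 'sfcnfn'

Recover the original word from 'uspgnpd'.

comfort

Two steps: reverse the string, then apply a Caesar shift of +1.
Decoding uspgnpd: shift back: u−1=t, s−1=r, p−1=o, g−1=f, n−1=m, p−1=o, d−1=c → trofmoc; then reverse → comfort.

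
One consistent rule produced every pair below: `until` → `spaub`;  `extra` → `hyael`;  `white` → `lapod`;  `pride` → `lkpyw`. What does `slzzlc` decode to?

vessel

Two steps: reverse the string, then apply a Caesar shift of +7.
Undoing it on slzzlc: shift back: s−7=l, l−7=e, z−7=s, z−7=s, l−7=e, c−7=v → lessev; then reverse → vessel.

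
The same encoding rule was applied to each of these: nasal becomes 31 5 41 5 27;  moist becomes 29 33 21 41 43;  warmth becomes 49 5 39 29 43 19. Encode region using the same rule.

39 13 17 21 33 31

n(#14)→31 and a(#1)→5: differences scale by 2, so n = 2·pos + 3. With a=1..z=26, the number is 2·pos + 3.
For region: r=18→39, e=5→13, g=7→17, i=9→21, o=15→33, n=14→31.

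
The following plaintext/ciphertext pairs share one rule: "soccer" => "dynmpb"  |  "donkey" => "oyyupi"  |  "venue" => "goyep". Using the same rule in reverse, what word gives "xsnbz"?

The shifts repeat in a cycle of length 2: positions 0,1,… shift by +11, +10, then the pattern repeats.
Reversing it on xsnbz: x−11=m, s−10=i, n−11=c, b−10=r, z−11=o.

micro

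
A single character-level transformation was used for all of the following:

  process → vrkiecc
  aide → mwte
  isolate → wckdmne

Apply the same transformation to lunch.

p(15)→v(21) and r(17)→r(17) fit y≡11x+12 (mod 26); the inverse of 11 mod 26 is 19. Each letter's alphabet position (a=0..z=25) is mapped through 11·x+12 mod 26 — an affine cipher.
Applying it to lunch: l(11)→11·11+12≡3=d; u(20)→11·20+12≡24=y; n(13)→11·13+12≡25=z; c(2)→11·2+12≡8=i; h(7)→11·7+12≡11=l (all mod 26).

dyzil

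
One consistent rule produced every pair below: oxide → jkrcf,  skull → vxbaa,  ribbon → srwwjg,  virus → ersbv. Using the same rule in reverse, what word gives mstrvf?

o(14)→j(9) and x(23)→k(10) fit y≡3x+19 (mod 26); the inverse of 3 mod 26 is 9. Treating letters as 0–25, the rule is x ↦ 3x + 19 (mod 26).
Decoding mstrvf: m(12)→9·(12−19)≡15=p; s(18)→9·(18−19)≡17=r; t(19)→9·(19−19)≡0=a; r(17)→9·(17−19)≡8=i; v(21)→9·(21−19)≡18=s; f(5)→9·(5−19)≡4=e (all mod 26).

praise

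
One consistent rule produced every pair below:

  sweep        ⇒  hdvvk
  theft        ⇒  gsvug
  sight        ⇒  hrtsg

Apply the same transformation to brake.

yizpv

Each pair mirrors across the alphabet (s↔h, w↔d, e↔v): positions sum to 25. This is the alphabet-reversal cipher (Atbash): a becomes z, b becomes y, etc.
Applying it to brake: b↔y, r↔i, a↔z, k↔p, e↔v.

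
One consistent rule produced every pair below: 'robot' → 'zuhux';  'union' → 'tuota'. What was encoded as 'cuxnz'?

The word is reversed, then every letter is shifted forward by 6.
Undoing it on cuxnz: shift back: c−6=w, u−6=o, x−6=r, n−6=h, z−6=t → worht; then reverse → throw.

throw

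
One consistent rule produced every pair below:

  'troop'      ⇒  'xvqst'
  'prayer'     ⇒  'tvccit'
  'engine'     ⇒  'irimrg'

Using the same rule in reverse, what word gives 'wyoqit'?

Shifts by position in troop: pos 0: t→x (+4), pos 1: r→v (+4), pos 2: o→q (+2), pos 3: o→s (+4), pos 4: p→t (+4) — repeating every 3. The shifts repeat in a cycle of length 3: positions 0,1,… shift by +4, +4, +2, then the pattern repeats.
Reversing it on wyoqit: w−4=s, y−4=u, o−2=m, q−4=m, i−4=e, t−2=r.

summer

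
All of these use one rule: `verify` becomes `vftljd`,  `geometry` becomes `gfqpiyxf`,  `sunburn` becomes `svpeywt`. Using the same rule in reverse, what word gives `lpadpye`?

Each letter shifts forward by its position index (0, 1, 2, …) — the shift grows by one for each successive letter.
Reversing it on lpadpye: l−0=l, p−1=o, a−2=y, d−3=a, p−4=l, y−5=t, e−6=y.

loyalty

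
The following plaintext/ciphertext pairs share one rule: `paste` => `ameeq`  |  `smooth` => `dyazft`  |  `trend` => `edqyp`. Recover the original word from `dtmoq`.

shade

Shifts by position in paste: pos 0: p→a (+11), pos 1: a→m (+12), pos 2: s→e (+12), pos 3: t→e (+11), pos 4: e→q (+12) — repeating every 3. The shifts repeat in a cycle of length 3: positions 0,1,… shift by +11, +12, +12, then the pattern repeats.
Undoing it on dtmoq: d−11=s, t−12=h, m−12=a, o−11=d, q−12=e.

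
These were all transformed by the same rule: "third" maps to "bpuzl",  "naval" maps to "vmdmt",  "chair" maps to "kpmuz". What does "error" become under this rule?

qzzaz

The shift depends on letter class: consonant t→b is +8, but vowel i→u is +12. The rule splits by letter class: vowels +12, consonants +8.
Applying it to error: e(vowel)+12=q, r(cons)+8=z, r(cons)+8=z, o(vowel)+12=a, r(cons)+8=z.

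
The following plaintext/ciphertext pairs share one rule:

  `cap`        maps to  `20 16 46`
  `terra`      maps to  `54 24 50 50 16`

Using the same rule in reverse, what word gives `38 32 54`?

lit

c(#3)→20 and a(#1)→16: differences scale by 2, so n = 2·pos + 14. Each letter becomes 2×(its alphabet position, a=1..z=26) + 14.
Reversing it on 38 32 54: 38→(38−14)÷2=12=l, 32→(32−14)÷2=9=i, 54→(54−14)÷2=20=t.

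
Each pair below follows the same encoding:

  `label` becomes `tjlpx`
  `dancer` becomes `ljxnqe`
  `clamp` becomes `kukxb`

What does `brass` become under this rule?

Letter i (0-indexed) is shifted by i+8, so successive shifts are 8, 9, 10, ….
Applying it to brass: b+8=j, r+9=a, a+10=k, s+11=d, s+12=e.

jakde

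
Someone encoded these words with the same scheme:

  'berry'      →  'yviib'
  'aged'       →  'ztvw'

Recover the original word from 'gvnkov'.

This is the alphabet-reversal cipher (Atbash): a becomes z, b becomes y, etc.
Decoding gvnkov: g↔t, v↔e, n↔m, k↔p, o↔l, v↔e.

temple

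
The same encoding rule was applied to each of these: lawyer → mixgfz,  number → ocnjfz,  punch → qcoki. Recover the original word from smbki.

reach

It's a Vigenère-style cipher with numeric key [1,8]: position i shifts by key[i mod 2].
Decoding smbki: s−1=r, m−8=e, b−1=a, k−8=c, i−1=h.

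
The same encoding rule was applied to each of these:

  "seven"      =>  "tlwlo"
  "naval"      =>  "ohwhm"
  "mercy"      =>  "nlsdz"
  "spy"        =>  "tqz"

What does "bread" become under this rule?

cslhe

The shift depends on letter class: consonant s→t is +1, but vowel e→l is +7. The rule splits by letter class: vowels +7, consonants +1.
For bread: b(cons)+1=c, r(cons)+1=s, e(vowel)+7=l, a(vowel)+7=h, d(cons)+1=e.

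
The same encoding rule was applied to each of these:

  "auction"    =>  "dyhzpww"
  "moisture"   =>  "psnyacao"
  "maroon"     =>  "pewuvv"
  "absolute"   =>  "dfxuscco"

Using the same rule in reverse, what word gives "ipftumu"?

In auction: a→d is +3, u→y is +4, c→h is +5, t→z is +6 — the shift increases by 1 each position. Each letter shifts forward by (position + 3), i.e. 3, 4, 5, … — the shift grows by one for each successive letter.
Reversing it on ipftumu: i−3=f, p−4=l, f−5=a, t−6=n, u−7=n, m−8=e, u−9=l.

flannel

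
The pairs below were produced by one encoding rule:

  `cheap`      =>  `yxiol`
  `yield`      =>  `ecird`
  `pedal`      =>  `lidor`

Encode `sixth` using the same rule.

Treating letters as 0–25, the rule is x ↦ 5x + 14 (mod 26).
On sixth: s(18)→5·18+14≡0=a; i(8)→5·8+14≡2=c; x(23)→5·23+14≡25=z; t(19)→5·19+14≡5=f; h(7)→5·7+14≡23=x (all mod 26).

aczfx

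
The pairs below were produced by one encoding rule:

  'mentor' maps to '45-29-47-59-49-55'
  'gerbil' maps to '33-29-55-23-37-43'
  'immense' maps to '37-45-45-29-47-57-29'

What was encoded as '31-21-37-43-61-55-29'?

failure

With a=1..z=26, the number is 2·pos + 19.
Reversing it on 31-21-37-43-61-55-29: 31→(31−19)÷2=6=f, 21→(21−19)÷2=1=a, 37→(37−19)÷2=9=i, 43→(43−19)÷2=12=l, 61→(61−19)÷2=21=u, 55→(55−19)÷2=18=r, 29→(29−19)÷2=5=e.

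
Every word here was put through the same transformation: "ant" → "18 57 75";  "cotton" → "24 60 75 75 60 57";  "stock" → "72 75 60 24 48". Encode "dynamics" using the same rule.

27 90 57 18 54 42 24 72

a(#1)→18 and n(#14)→57: differences scale by 3, so n = 3·pos + 15. With a=1..z=26, the number is 3·pos + 15.
Applying it to dynamics: d=4→27, y=25→90, n=14→57, a=1→18, m=13→54, i=9→42, c=3→24, s=19→72.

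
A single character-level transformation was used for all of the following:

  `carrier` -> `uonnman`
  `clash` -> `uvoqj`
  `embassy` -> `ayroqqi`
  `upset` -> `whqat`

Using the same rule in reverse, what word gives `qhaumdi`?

c(2)→u(20) and a(0)→o(14) fit y≡3x+14 (mod 26); the inverse of 3 mod 26 is 9. Treating letters as 0–25, the rule is x ↦ 3x + 14 (mod 26).
Decoding qhaumdi: q(16)→9·(16−14)≡18=s; h(7)→9·(7−14)≡15=p; a(0)→9·(0−14)≡4=e; u(20)→9·(20−14)≡2=c; m(12)→9·(12−14)≡8=i; d(3)→9·(3−14)≡5=f; i(8)→9·(8−14)≡24=y (all mod 26).

specify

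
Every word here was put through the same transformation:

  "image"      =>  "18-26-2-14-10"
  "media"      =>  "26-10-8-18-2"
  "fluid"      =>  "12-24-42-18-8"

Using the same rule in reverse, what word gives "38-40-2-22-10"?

With a=1..z=26, the number is 2·pos.
Reversing it on 38-40-2-22-10: 38→(38−0)÷2=19=s, 40→(40−0)÷2=20=t, 2→(2−0)÷2=1=a, 22→(22−0)÷2=11=k, 10→(10−0)÷2=5=e.

stake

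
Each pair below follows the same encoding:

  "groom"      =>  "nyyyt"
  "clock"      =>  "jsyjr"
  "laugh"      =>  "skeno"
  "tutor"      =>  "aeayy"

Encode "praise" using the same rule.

The shift depends on letter class: consonant g→n is +7, but vowel o→y is +10. Two shifts are in play — +10 for a/e/i/o/u, +7 for every other letter.
Applying it to praise: p(cons)+7=w, r(cons)+7=y, a(vowel)+10=k, i(vowel)+10=s, s(cons)+7=z, e(vowel)+10=o.

wykszo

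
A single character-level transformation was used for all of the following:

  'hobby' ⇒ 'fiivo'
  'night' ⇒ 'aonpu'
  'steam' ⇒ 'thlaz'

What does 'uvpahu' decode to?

nation

The output letters match the input read backwards, each shifted +7: hobby reversed is ybboh. The word is reversed, then every letter is shifted forward by 7.
Undoing it on uvpahu: shift back: u−7=n, v−7=o, p−7=i, a−7=t, h−7=a, u−7=n → noitan; then reverse → nation.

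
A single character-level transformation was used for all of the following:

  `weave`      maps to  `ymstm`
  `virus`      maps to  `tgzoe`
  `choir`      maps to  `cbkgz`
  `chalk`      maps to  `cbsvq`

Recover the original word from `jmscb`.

w(22)→y(24) and e(4)→m(12) fit y≡5x+18 (mod 26); the inverse of 5 mod 26 is 21. Treating letters as 0–25, the rule is x ↦ 5x + 18 (mod 26).
Reversing it on jmscb: j(9)→21·(9−18)≡19=t; m(12)→21·(12−18)≡4=e; s(18)→21·(18−18)≡0=a; c(2)→21·(2−18)≡2=c; b(1)→21·(1−18)≡7=h (all mod 26).

teach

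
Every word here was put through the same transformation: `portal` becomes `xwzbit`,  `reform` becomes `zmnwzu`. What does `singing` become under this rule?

Compare letters: p→x is +8, o→w is +8, r→z is +8 — a constant shift. This is a Caesar cipher with shift 8.
For singing: s+8=a, i+8=q, n+8=v, g+8=o, i+8=q, n+8=v, g+8=o.

aqvoqvo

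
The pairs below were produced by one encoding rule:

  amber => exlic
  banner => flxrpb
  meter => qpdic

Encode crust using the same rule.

gcewe

Shifts by position in amber: pos 0: a→e (+4), pos 1: m→x (+11), pos 2: b→l (+10), pos 3: e→i (+4), pos 4: r→c (+11) — repeating every 3. It's a Vigenère-style cipher with numeric key [4,11,10]: position i shifts by key[i mod 3].
On crust: c+4=g, r+11=c, u+10=e, s+4=w, t+11=e.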